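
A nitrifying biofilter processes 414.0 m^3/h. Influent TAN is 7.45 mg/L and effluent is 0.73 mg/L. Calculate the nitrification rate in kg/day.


Concentration drop: TAN_in - TAN_out = 7.45 - 0.73 = 6.72 mg/L
Hourly TAN removed = Q * dTAN = 414.0 m^3/h * 6.72 mg/L = 2782.08 g/h  (m^3/h * mg/L = g/h)
Daily TAN removed = 2782.08 * 24 = 66769.92 g/day
Convert to kg/day: 66769.92 / 1000 = 66.76992 kg/day

66.76992 kg/day


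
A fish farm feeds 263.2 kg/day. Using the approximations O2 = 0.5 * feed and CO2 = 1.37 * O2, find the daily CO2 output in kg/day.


O2 = 263.2 * 0.5 = 131.6
CO2 = 131.6 * 1.37 = 180.292

180.292 kg/day


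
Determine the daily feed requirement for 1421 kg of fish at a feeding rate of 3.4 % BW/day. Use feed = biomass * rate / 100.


Feeding rate fraction = 3.4% / 100 = 0.034
Daily feed = 1421 kg * 0.034 = 48.314 kg/day

48.314 kg/day


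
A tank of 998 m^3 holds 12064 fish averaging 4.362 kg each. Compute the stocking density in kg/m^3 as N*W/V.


Total biomass = 12064 fish * 4.362 kg = 52623.168 kg
Density = total biomass / volume = 52623.168 / 998 = 52.7286 kg/m^3

52.7286 kg/m^3


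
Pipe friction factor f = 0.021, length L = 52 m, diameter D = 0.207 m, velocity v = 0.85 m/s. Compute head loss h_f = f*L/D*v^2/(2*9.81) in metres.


v^2 = 0.85^2 = 0.7225 m^2/s^2
L/D = 52/0.207 = 251.20773
h_f = f*(L/D)*v^2/(2g) = 0.021 * 251.20773 * 0.7225 / 19.62 = 0.194263 m

0.194263 m


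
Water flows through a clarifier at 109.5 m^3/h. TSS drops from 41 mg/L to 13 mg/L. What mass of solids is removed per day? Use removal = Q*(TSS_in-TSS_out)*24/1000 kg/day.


Concentration drop: TSS_in - TSS_out = 41 - 13 = 28 mg/L
Hourly solids removed = Q * dTSS = 109.5 m^3/h * 28 mg/L = 3066 g/h  (m^3/h * mg/L = g/h)
Daily solids removed = 3066 * 24 = 73584 g/day
Convert g to kg: 73584 / 1000 = 73.584 kg/day

73.584 kg/day


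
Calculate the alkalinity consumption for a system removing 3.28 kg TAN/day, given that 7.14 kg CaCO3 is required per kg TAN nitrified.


Alkalinity factor: 7.14 kg CaCO3 consumed per kg TAN nitrified
alk = 3.28 kg TAN * 7.14 = 23.4192 kg CaCO3/day

23.4192 kg CaCO3/day


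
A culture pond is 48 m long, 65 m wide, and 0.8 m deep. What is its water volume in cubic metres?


Base area = L * W = 48 * 65 = 3120 m^2
Volume = area * depth = 3120 * 0.8 = 2496 m^3

2496 m^3


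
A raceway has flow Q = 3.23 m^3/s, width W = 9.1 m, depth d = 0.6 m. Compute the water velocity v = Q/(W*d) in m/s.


Cross-sectional area = W * d = 9.1 * 0.6 = 5.46 m^2
Velocity = Q / A = 3.23 / 5.46 = 0.591575 m/s

0.591575 m/s


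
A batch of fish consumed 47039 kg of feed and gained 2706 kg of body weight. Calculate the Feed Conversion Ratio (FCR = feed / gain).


FCR = feed consumed / weight gained
FCR = 47039 kg / 2706 kg = 17.3832

17.3832


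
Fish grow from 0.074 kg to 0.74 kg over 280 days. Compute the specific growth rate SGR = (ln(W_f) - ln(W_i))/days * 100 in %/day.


ln(W_f) = ln(0.74) = -0.30110509
ln(W_i) = ln(0.074) = -2.6036902
ln(W_f) - ln(W_i) = -0.30110509 - -2.6036902 = 2.3025851
SGR = 2.3025851 / 280 * 100 = 0.822352 %/day

0.822352 %/day


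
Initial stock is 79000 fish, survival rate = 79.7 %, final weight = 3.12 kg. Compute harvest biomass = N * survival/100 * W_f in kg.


Survivors = 79000 * 79.7/100 = 62963 fish
Harvest biomass = survivors * W_f = 62963 * 3.12 = 196444.56 kg

196444.56 kg


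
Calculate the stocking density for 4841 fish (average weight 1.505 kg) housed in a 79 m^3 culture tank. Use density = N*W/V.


Total biomass = 4841 fish * 1.505 kg = 7285.705 kg
Density = total biomass / volume = 7285.705 / 79 = 92.2241 kg/m^3

92.2241 kg/m^3


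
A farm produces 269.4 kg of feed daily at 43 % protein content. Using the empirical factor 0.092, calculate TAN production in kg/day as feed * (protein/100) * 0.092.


Protein in feed = 269.4 * 43/100 = 115.842 kg/day
TAN = protein * 0.092 = 115.842 * 0.092 = 10.657464 kg/day

10.657464 kg/day


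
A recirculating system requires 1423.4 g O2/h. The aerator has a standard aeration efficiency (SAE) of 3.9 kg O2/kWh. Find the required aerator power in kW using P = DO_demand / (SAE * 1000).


SAE in g O2/kWh = 3.9 * 1000 = 3900 g/kWh
P = DO_demand / SAE_g = 1423.4 / 3900 = 0.364974 kW

0.364974 kW


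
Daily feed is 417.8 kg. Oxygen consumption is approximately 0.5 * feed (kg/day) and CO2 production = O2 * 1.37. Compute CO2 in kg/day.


O2 = 417.8 * 0.5 = 208.9
CO2 = 208.9 * 1.37 = 286.193

286.193 kg/day


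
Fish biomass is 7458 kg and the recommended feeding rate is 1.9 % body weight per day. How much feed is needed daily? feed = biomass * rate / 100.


Feeding rate fraction = 1.9% / 100 = 0.019
Daily feed = 7458 kg * 0.019 = 141.702 kg/day

141.702 kg/day


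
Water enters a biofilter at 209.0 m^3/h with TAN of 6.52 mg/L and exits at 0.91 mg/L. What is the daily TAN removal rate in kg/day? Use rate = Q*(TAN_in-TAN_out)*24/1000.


Concentration drop: TAN_in - TAN_out = 6.52 - 0.91 = 5.61 mg/L
Hourly TAN removed = Q * dTAN = 209.0 m^3/h * 5.61 mg/L = 1172.49 g/h  (m^3/h * mg/L = g/h)
Daily TAN removed = 1172.49 * 24 = 28139.76 g/day
Convert to kg/day: 28139.76 / 1000 = 28.13976 kg/day

28.13976 kg/day


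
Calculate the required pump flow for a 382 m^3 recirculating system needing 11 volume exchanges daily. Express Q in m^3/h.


Daily recirculation volume = 382 m^3 * 11 = 4202 m^3/day
Flow rate Q = daily volume / 24 h = 4202 / 24 = 175.083 m^3/h

175.083 m^3/h


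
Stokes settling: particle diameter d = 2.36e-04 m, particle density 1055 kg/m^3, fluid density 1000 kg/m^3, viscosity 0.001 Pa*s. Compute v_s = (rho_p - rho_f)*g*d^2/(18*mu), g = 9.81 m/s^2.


Density difference: rho_p - rho_f = 1055 - 1000 = 55 kg/m^3
d^2 = (2.36e-04)^2 = 5.5696e-08 m^2
Numerator = (rho_p - rho_f) * g * d^2 = 55 * 9.81 * 5.5696e-08 = 3.0050777e-05
Denominator = 18 * mu = 18 * 0.001 = 0.018
v_s = 3.0050777e-05 / 0.018 = 0.00166949 m/s
Check: Re = rho_f * v_s * d / mu = 1000 * 0.00166949 * 2.36e-04 / 0.001 = 0.394 < 1, so Stokes' law applies.

0.00166949 m/s


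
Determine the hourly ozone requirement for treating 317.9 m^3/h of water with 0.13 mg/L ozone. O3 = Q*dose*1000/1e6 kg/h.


O3 demand (mg/h) = Q * dose * 1000 = 317.9 * 0.13 * 1000 = 41327 mg/h
Convert mg to kg: 41327 / 1e6 = 0.041327 kg/h

0.041327 kg/h


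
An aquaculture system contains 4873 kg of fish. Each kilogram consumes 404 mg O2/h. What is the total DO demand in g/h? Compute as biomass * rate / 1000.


Total O2 consumption (mg/h) = 4873 kg * 404 mg/(kg*h) = 1968692 mg/h
Convert to g/h: 1968692 / 1000 = 1968.692 g/h

1968.692 g/h


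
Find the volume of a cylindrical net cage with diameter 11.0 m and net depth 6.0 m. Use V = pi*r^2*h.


r = d/2 = 11.0/2 = 5.5 m
Base area = pi*r^2 = pi*5.5^2 = 95.033178 m^2
Volume = 95.033178 * 6.0 = 570.199 m^3

570.199 m^3


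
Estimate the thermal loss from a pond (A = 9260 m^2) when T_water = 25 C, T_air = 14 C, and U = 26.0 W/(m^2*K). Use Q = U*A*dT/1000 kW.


Temperature difference dT = 25 - 14 = 11 K
Heat loss (W) = U * A * dT = 26.0 * 9260 * 11 = 2648360 W
Convert to kW: 2648360 / 1000 = 2648.36 kW

2648.36 kW


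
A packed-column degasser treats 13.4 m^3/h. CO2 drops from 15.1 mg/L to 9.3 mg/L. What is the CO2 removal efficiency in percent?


CO2_out / CO2_in = 9.3 / 15.1 = 0.61589404
Fraction remaining = 0.61589404
efficiency = (1 - 0.61589404) * 100 = 38.4106 %

38.4106 %


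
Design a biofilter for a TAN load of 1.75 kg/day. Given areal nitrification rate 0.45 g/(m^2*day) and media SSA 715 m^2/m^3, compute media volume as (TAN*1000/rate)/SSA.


A = 1.75*1000 / 0.45 = 3888.8889 m^2
V = 3888.8889 / 715 = 5.43901

5.43901 m^3


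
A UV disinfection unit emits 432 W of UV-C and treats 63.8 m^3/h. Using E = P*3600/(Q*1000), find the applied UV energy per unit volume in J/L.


Energy delivered per hour = 432 W * 3600 s = 1555200 J/h
Volume treated per hour = 63.8 m^3/h * 1000 = 63800 L/h
dose = 1555200 / 63800 = 24.3762 J/L

24.3762 J/L


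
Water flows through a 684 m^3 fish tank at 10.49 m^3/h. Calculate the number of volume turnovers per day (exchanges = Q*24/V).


Daily flow volume = 10.49 m^3/h * 24 h = 251.76 m^3/day
Exchanges = daily flow / tank volume = 251.76 / 684 = 0.36807 exchanges/day

0.36807 exchanges/day


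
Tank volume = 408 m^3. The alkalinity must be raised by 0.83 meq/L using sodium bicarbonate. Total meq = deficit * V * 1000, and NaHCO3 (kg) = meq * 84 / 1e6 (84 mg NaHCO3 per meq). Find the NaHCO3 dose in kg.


Tank volume in L = 408 m^3 * 1000 = 408000 L
Total meq required = 0.83 meq/L * 408000 L = 338640 meq
NaHCO3 mass = 338640 meq * 84 mg/meq / 1e6 = 28.4458 kg

28.4458 kg


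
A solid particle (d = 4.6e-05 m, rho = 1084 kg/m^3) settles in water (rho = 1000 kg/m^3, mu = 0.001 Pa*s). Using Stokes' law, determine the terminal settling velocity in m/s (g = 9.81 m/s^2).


Density difference: rho_p - rho_f = 1084 - 1000 = 84 kg/m^3
d^2 = (4.6e-05)^2 = 2.116e-09 m^2
Numerator = (rho_p - rho_f) * g * d^2 = 84 * 9.81 * 2.116e-09 = 1.7436686e-06
Denominator = 18 * mu = 18 * 0.001 = 0.018
v_s = 1.7436686e-06 / 0.018 = 9.68705e-05 m/s
Check: Re = rho_f * v_s * d / mu = 1000 * 9.68705e-05 * 4.6e-05 / 0.001 = 0.00446 < 1, so Stokes' law applies.

9.68705e-05 m/s


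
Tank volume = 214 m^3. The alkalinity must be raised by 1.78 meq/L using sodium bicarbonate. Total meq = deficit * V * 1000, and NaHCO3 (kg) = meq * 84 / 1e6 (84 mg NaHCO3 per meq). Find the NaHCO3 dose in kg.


Tank volume in L = 214 m^3 * 1000 = 214000 L
Total meq required = 1.78 meq/L * 214000 L = 380920 meq
NaHCO3 mass = 380920 meq * 84 mg/meq / 1e6 = 31.9973 kg

31.9973 kg


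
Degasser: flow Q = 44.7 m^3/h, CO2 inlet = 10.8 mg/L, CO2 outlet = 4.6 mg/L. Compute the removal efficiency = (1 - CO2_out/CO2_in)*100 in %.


CO2_out / CO2_in = 4.6 / 10.8 = 0.42592593
Fraction remaining = 0.42592593
efficiency = (1 - 0.42592593) * 100 = 57.4074 %

57.4074 %


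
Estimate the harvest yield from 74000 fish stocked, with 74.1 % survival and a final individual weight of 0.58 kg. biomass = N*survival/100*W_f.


Survivors = 74000 * 74.1/100 = 54834 fish
Harvest biomass = survivors * W_f = 54834 * 0.58 = 31803.72 kg

31803.72 kg


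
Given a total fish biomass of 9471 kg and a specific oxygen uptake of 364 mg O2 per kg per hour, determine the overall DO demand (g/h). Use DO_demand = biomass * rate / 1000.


Total O2 consumption (mg/h) = 9471 kg * 364 mg/(kg*h) = 3447444 mg/h
Convert to g/h: 3447444 / 1000 = 3447.444 g/h

3447.444 g/h


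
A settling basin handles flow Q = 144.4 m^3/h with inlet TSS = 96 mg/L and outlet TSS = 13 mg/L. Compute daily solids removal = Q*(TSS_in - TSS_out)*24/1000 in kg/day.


Concentration drop: TSS_in - TSS_out = 96 - 13 = 83 mg/L
Hourly solids removed = Q * dTSS = 144.4 m^3/h * 83 mg/L = 11985.2 g/h  (m^3/h * mg/L = g/h)
Daily solids removed = 11985.2 * 24 = 287644.8 g/day
Convert g to kg: 287644.8 / 1000 = 287.6448 kg/day

287.6448 kg/day


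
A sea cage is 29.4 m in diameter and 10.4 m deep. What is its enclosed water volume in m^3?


r = d/2 = 29.4/2 = 14.7 m
Base area = pi*r^2 = pi*14.7^2 = 678.86676 m^2
Volume = 678.86676 * 10.4 = 7060.21 m^3

7060.21 m^3


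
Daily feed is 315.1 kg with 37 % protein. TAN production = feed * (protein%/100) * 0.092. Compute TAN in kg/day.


Protein in feed = 315.1 * 37/100 = 116.587 kg/day
TAN = protein * 0.092 = 116.587 * 0.092 = 10.726004 kg/day

10.726004 kg/day


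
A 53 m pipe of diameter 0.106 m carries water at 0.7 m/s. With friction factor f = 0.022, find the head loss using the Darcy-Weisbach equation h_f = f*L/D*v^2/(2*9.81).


v^2 = 0.7^2 = 0.49 m^2/s^2
L/D = 53/0.106 = 500
h_f = f*(L/D)*v^2/(2g) = 0.022 * 500 * 0.49 / 19.62 = 0.27472 m

0.27472 m


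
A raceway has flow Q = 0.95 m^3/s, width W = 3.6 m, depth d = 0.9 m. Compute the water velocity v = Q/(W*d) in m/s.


Cross-sectional area = W * d = 3.6 * 0.9 = 3.24 m^2
Velocity = Q / A = 0.95 / 3.24 = 0.29321 m/s

0.29321 m/s


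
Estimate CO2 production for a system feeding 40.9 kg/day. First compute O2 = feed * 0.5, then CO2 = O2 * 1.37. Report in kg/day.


O2 = 40.9 * 0.5 = 20.45
CO2 = 20.45 * 1.37 = 28.0165

28.0165 kg/day


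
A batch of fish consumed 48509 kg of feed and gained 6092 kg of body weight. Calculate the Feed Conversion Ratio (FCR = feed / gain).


FCR = feed consumed / weight gained
FCR = 48509 kg / 6092 kg = 7.96274

7.96274


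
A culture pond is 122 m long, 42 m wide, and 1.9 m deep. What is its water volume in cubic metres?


Base area = L * W = 122 * 42 = 5124 m^2
Volume = area * depth = 5124 * 1.9 = 9735.6 m^3

9735.6 m^3


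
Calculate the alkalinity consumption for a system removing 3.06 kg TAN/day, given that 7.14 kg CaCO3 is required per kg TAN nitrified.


Alkalinity factor: 7.14 kg CaCO3 consumed per kg TAN nitrified
alk = 3.06 kg TAN * 7.14 = 21.8484 kg CaCO3/day

21.8484 kg CaCO3/day


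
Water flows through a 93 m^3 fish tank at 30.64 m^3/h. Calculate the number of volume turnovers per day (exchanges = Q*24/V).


Daily flow volume = 30.64 m^3/h * 24 h = 735.36 m^3/day
Exchanges = daily flow / tank volume = 735.36 / 93 = 7.9071 exchanges/day

7.9071 exchanges/day


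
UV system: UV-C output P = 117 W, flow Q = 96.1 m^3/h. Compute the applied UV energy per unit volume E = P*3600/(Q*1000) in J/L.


Energy delivered per hour = 117 W * 3600 s = 421200 J/h
Volume treated per hour = 96.1 m^3/h * 1000 = 96100 L/h
dose = 421200 / 96100 = 4.38293 J/L

4.38293 J/L


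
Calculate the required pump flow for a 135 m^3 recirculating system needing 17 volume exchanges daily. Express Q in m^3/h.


Daily recirculation volume = 135 m^3 * 17 = 2295 m^3/day
Flow rate Q = daily volume / 24 h = 2295 / 24 = 95.625 m^3/h

95.625 m^3/h


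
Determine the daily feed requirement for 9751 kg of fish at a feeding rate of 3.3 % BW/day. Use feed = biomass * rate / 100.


Feeding rate fraction = 3.3% / 100 = 0.033
Daily feed = 9751 kg * 0.033 = 321.783 kg/day

321.783 kg/day


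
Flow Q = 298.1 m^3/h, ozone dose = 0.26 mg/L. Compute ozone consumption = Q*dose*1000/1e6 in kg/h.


O3 demand (mg/h) = Q * dose * 1000 = 298.1 * 0.26 * 1000 = 77506 mg/h
Convert mg to kg: 77506 / 1e6 = 0.077506 kg/h

0.077506 kg/h


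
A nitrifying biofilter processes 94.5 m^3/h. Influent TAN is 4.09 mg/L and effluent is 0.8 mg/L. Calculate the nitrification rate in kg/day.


Concentration drop: TAN_in - TAN_out = 4.09 - 0.8 = 3.29 mg/L
Hourly TAN removed = Q * dTAN = 94.5 m^3/h * 3.29 mg/L = 310.905 g/h  (m^3/h * mg/L = g/h)
Daily TAN removed = 310.905 * 24 = 7461.72 g/day
Convert to kg/day: 7461.72 / 1000 = 7.46172 kg/day

7.46172 kg/day


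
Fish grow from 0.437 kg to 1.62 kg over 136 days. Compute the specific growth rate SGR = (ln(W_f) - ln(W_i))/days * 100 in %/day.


ln(W_f) = ln(1.62) = 0.48242615
ln(W_i) = ln(0.437) = -0.82782208
ln(W_f) - ln(W_i) = 0.48242615 - -0.82782208 = 1.3102482
SGR = 1.3102482 / 136 * 100 = 0.963418 %/day

0.963418 %/day


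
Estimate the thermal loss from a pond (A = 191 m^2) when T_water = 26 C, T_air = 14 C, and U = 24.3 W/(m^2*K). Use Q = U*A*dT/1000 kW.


Temperature difference dT = 26 - 14 = 12 K
Heat loss (W) = U * A * dT = 24.3 * 191 * 12 = 55695.6 W
Convert to kW: 55695.6 / 1000 = 55.6956 kW

55.6956 kW


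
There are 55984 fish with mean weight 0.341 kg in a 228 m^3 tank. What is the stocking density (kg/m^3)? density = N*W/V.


Total biomass = 55984 fish * 0.341 kg = 19090.544 kg
Density = total biomass / volume = 19090.544 / 228 = 83.7305 kg/m^3

83.7305 kg/m^3


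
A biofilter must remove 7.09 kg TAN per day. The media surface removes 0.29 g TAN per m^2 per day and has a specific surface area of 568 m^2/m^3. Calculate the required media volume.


A = 7.09*1000 / 0.29 = 24448.276 m^2
V = 24448.276 / 568 = 43.0427

43.0427 m^3


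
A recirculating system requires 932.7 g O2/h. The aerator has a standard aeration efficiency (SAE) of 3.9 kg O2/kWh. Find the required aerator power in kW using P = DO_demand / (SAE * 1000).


SAE in g O2/kWh = 3.9 * 1000 = 3900 g/kWh
P = DO_demand / SAE_g = 932.7 / 3900 = 0.239154 kW

0.239154 kW


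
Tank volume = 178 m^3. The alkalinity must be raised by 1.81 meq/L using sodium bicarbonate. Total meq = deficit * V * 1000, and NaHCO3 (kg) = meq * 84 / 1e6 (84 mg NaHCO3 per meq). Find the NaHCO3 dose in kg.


Tank volume in L = 178 m^3 * 1000 = 178000 L
Total meq required = 1.81 meq/L * 178000 L = 322180 meq
NaHCO3 mass = 322180 meq * 84 mg/meq / 1e6 = 27.0631 kg

27.0631 kg


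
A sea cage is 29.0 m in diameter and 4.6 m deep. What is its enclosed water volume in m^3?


r = d/2 = 29.0/2 = 14.5 m
Base area = pi*r^2 = pi*14.5^2 = 660.51986 m^2
Volume = 660.51986 * 4.6 = 3038.39 m^3

3038.39 m^3


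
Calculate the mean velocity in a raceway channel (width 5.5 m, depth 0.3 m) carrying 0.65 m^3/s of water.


Cross-sectional area = W * d = 5.5 * 0.3 = 1.65 m^2
Velocity = Q / A = 0.65 / 1.65 = 0.393939 m/s

0.393939 m/s


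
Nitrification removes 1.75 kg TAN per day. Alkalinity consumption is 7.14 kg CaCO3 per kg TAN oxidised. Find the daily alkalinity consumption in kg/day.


Alkalinity factor: 7.14 kg CaCO3 consumed per kg TAN nitrified
alk = 1.75 kg TAN * 7.14 = 12.495 kg CaCO3/day

12.495 kg CaCO3/day


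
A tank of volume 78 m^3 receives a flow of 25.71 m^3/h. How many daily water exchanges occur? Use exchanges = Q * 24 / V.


Daily flow volume = 25.71 m^3/h * 24 h = 617.04 m^3/day
Exchanges = daily flow / tank volume = 617.04 / 78 = 7.91077 exchanges/day

7.91077 exchanges/day


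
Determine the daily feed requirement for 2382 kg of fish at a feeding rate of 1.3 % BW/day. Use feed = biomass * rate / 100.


Feeding rate fraction = 1.3% / 100 = 0.013
Daily feed = 2382 kg * 0.013 = 30.966 kg/day

30.966 kg/day


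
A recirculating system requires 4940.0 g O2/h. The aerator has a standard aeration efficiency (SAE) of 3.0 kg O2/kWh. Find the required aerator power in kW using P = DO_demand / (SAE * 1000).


SAE in g O2/kWh = 3.0 * 1000 = 3000 g/kWh
P = DO_demand / SAE_g = 4940.0 / 3000 = 1.64667 kW

1.64667 kW


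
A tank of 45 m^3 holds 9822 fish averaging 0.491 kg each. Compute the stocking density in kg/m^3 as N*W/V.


Total biomass = 9822 fish * 0.491 kg = 4822.602 kg
Density = total biomass / volume = 4822.602 / 45 = 107.169 kg/m^3

107.169 kg/m^3


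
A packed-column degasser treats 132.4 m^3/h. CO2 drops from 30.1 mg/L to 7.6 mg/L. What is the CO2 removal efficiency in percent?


CO2_out / CO2_in = 7.6 / 30.1 = 0.25249169
Fraction remaining = 0.25249169
efficiency = (1 - 0.25249169) * 100 = 74.7508 %

74.7508 %


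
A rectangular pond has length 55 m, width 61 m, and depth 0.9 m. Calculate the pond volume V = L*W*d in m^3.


Base area = L * W = 55 * 61 = 3355 m^2
Volume = area * depth = 3355 * 0.9 = 3019.5 m^3

3019.5 m^3


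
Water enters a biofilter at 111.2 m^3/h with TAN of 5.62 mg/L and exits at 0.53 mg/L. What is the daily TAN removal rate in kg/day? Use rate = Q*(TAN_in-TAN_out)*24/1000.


Concentration drop: TAN_in - TAN_out = 5.62 - 0.53 = 5.09 mg/L
Hourly TAN removed = Q * dTAN = 111.2 m^3/h * 5.09 mg/L = 566.008 g/h  (m^3/h * mg/L = g/h)
Daily TAN removed = 566.008 * 24 = 13584.192 g/day
Convert to kg/day: 13584.192 / 1000 = 13.584192 kg/day

13.584192 kg/day


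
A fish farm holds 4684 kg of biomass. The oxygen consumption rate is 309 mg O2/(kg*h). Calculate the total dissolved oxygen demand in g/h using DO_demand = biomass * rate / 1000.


Total O2 consumption (mg/h) = 4684 kg * 309 mg/(kg*h) = 1447356 mg/h
Convert to g/h: 1447356 / 1000 = 1447.356 g/h

1447.356 g/h


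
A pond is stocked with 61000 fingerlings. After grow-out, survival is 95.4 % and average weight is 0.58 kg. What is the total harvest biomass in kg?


Survivors = 61000 * 95.4/100 = 58194 fish
Harvest biomass = survivors * W_f = 58194 * 0.58 = 33752.52 kg

33752.52 kg


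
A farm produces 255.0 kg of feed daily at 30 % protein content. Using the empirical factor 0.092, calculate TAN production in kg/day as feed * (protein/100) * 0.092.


Protein in feed = 255.0 * 30/100 = 76.5 kg/day
TAN = protein * 0.092 = 76.5 * 0.092 = 7.038 kg/day

7.038 kg/day


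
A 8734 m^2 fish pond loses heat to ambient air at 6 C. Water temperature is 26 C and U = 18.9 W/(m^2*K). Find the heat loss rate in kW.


Temperature difference dT = 26 - 6 = 20 K
Heat loss (W) = U * A * dT = 18.9 * 8734 * 20 = 3301452 W
Convert to kW: 3301452 / 1000 = 3301.452 kW

3301.452 kW


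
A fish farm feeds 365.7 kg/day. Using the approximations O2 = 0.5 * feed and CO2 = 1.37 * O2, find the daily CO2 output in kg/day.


O2 = 365.7 * 0.5 = 182.85
CO2 = 182.85 * 1.37 = 250.5045

250.5045 kg/day


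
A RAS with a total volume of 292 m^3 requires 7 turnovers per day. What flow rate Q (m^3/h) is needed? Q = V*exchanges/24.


Daily recirculation volume = 292 m^3 * 7 = 2044 m^3/day
Flow rate Q = daily volume / 24 h = 2044 / 24 = 85.1667 m^3/h

85.1667 m^3/h


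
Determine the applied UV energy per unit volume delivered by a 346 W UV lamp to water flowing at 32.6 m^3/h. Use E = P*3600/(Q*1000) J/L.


Energy delivered per hour = 346 W * 3600 s = 1245600 J/h
Volume treated per hour = 32.6 m^3/h * 1000 = 32600 L/h
dose = 1245600 / 32600 = 38.2086 J/L

38.2086 J/L


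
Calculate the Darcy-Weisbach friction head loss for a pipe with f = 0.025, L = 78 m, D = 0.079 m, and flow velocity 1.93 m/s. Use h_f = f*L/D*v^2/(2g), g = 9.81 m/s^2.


v^2 = 1.93^2 = 3.7249 m^2/s^2
L/D = 78/0.079 = 987.34177
h_f = f*(L/D)*v^2/(2g) = 0.025 * 987.34177 * 3.7249 / 19.62 = 4.68622 m

4.68622 m


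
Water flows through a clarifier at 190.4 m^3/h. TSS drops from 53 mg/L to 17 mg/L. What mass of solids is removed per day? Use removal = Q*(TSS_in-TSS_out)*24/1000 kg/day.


Concentration drop: TSS_in - TSS_out = 53 - 17 = 36 mg/L
Hourly solids removed = Q * dTSS = 190.4 m^3/h * 36 mg/L = 6854.4 g/h  (m^3/h * mg/L = g/h)
Daily solids removed = 6854.4 * 24 = 164505.6 g/day
Convert g to kg: 164505.6 / 1000 = 164.5056 kg/day

164.5056 kg/day


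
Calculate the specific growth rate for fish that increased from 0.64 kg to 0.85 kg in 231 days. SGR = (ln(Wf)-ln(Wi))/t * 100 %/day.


ln(W_f) = ln(0.85) = -0.16251893
ln(W_i) = ln(0.64) = -0.4462871
ln(W_f) - ln(W_i) = -0.16251893 - -0.4462871 = 0.28376817
SGR = 0.28376817 / 231 * 100 = 0.122843 %/day

0.122843 %/day


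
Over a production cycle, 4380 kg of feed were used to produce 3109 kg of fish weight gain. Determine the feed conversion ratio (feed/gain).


FCR = feed consumed / weight gained
FCR = 4380 kg / 3109 kg = 1.40881

1.40881


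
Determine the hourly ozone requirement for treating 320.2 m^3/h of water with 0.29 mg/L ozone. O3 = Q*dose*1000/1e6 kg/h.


O3 demand (mg/h) = Q * dose * 1000 = 320.2 * 0.29 * 1000 = 92858 mg/h
Convert mg to kg: 92858 / 1e6 = 0.092858 kg/h

0.092858 kg/h


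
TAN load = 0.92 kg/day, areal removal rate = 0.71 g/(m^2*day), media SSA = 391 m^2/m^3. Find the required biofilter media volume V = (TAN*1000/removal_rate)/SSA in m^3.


A = 0.92*1000 / 0.71 = 1295.7746 m^2
V = 1295.7746 / 391 = 3.314

3.314 m^3


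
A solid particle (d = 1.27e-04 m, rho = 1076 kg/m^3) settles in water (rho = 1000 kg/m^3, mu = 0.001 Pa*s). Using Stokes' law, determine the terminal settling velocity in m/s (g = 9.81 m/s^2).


Density difference: rho_p - rho_f = 1076 - 1000 = 76 kg/m^3
d^2 = (1.27e-04)^2 = 1.6129e-08 m^2
Numerator = (rho_p - rho_f) * g * d^2 = 76 * 9.81 * 1.6129e-08 = 1.2025137e-05
Denominator = 18 * mu = 18 * 0.001 = 0.018
v_s = 1.2025137e-05 / 0.018 = 6.68063e-04 m/s
Check: Re = rho_f * v_s * d / mu = 1000 * 6.68063e-04 * 1.27e-04 / 0.001 = 0.0848 < 1, so Stokes' law applies.

6.68063e-04 m/s


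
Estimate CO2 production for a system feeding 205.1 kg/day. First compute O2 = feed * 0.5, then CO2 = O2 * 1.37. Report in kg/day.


O2 = 205.1 * 0.5 = 102.55
CO2 = 102.55 * 1.37 = 140.4935

140.4935 kg/day


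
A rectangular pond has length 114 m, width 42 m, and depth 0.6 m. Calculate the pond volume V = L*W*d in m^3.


Base area = L * W = 114 * 42 = 4788 m^2
Volume = area * depth = 4788 * 0.6 = 2872.8 m^3

2872.8 m^3


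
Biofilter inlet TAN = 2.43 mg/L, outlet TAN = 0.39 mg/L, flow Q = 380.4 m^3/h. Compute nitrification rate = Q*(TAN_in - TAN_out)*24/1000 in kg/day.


Concentration drop: TAN_in - TAN_out = 2.43 - 0.39 = 2.04 mg/L
Hourly TAN removed = Q * dTAN = 380.4 m^3/h * 2.04 mg/L = 776.016 g/h  (m^3/h * mg/L = g/h)
Daily TAN removed = 776.016 * 24 = 18624.384 g/day
Convert to kg/day: 18624.384 / 1000 = 18.624384 kg/day

18.624384 kg/day


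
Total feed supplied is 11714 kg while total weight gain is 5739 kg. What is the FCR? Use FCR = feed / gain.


FCR = feed consumed / weight gained
FCR = 11714 kg / 5739 kg = 2.04112

2.04112


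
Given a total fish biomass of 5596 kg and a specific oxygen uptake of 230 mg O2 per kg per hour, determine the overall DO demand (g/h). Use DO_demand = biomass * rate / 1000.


Total O2 consumption (mg/h) = 5596 kg * 230 mg/(kg*h) = 1287080 mg/h
Convert to g/h: 1287080 / 1000 = 1287.08 g/h

1287.08 g/h


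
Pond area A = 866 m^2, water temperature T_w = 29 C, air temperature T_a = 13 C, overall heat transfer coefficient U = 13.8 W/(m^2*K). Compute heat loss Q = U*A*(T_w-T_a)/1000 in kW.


Temperature difference dT = 29 - 13 = 16 K
Heat loss (W) = U * A * dT = 13.8 * 866 * 16 = 191212.8 W
Convert to kW: 191212.8 / 1000 = 191.2128 kW

191.2128 kW


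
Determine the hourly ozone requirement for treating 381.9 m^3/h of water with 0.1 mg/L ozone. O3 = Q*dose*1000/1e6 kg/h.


O3 demand (mg/h) = Q * dose * 1000 = 381.9 * 0.1 * 1000 = 38190 mg/h
Convert mg to kg: 38190 / 1e6 = 0.03819 kg/h

0.03819 kg/h


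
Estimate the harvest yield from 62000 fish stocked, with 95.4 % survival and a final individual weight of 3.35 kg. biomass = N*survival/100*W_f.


Survivors = 62000 * 95.4/100 = 59148 fish
Harvest biomass = survivors * W_f = 59148 * 3.35 = 198145.8 kg

198145.8 kg


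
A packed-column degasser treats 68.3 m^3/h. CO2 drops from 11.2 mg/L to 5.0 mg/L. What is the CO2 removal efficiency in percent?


CO2_out / CO2_in = 5.0 / 11.2 = 0.44642857
Fraction remaining = 0.44642857
efficiency = (1 - 0.44642857) * 100 = 55.3571 %

55.3571 %


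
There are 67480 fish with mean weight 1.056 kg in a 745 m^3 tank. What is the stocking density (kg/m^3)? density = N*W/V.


Total biomass = 67480 fish * 1.056 kg = 71258.88 kg
Density = total biomass / volume = 71258.88 / 745 = 95.6495 kg/m^3

95.6495 kg/m^3


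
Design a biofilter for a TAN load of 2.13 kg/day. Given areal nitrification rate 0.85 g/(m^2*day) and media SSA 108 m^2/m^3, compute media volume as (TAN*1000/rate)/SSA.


A = 2.13*1000 / 0.85 = 2505.8824 m^2
V = 2505.8824 / 108 = 23.2026

23.2026 m^3


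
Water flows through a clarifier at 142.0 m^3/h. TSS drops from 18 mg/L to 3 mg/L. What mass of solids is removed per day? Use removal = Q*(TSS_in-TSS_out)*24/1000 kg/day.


Concentration drop: TSS_in - TSS_out = 18 - 3 = 15 mg/L
Hourly solids removed = Q * dTSS = 142.0 m^3/h * 15 mg/L = 2130 g/h  (m^3/h * mg/L = g/h)
Daily solids removed = 2130 * 24 = 51120 g/day
Convert g to kg: 51120 / 1000 = 51.12 kg/day

51.12 kg/day


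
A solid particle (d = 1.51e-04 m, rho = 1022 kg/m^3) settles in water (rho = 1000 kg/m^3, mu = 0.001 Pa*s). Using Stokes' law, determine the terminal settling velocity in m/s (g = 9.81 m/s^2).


Density difference: rho_p - rho_f = 1022 - 1000 = 22 kg/m^3
d^2 = (1.51e-04)^2 = 2.2801e-08 m^2
Numerator = (rho_p - rho_f) * g * d^2 = 22 * 9.81 * 2.2801e-08 = 4.9209118e-06
Denominator = 18 * mu = 18 * 0.001 = 0.018
v_s = 4.9209118e-06 / 0.018 = 2.73384e-04 m/s
Check: Re = rho_f * v_s * d / mu = 1000 * 2.73384e-04 * 1.51e-04 / 0.001 = 0.0413 < 1, so Stokes' law applies.

2.73384e-04 m/s


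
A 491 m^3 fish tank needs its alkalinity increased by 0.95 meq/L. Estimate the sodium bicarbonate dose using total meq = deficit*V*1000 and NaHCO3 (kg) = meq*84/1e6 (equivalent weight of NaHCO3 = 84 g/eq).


Tank volume in L = 491 m^3 * 1000 = 491000 L
Total meq required = 0.95 meq/L * 491000 L = 466450 meq
NaHCO3 mass = 466450 meq * 84 mg/meq / 1e6 = 39.1818 kg

39.1818 kg


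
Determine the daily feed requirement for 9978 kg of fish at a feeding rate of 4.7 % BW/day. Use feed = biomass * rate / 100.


Feeding rate fraction = 4.7% / 100 = 0.047
Daily feed = 9978 kg * 0.047 = 468.966 kg/day

468.966 kg/day


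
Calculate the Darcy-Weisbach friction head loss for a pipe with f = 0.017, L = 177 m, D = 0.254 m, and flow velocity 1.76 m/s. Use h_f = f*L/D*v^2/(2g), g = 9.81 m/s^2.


v^2 = 1.76^2 = 3.0976 m^2/s^2
L/D = 177/0.254 = 696.85039
h_f = f*(L/D)*v^2/(2g) = 0.017 * 696.85039 * 3.0976 / 19.62 = 1.87032 m

1.87032 m


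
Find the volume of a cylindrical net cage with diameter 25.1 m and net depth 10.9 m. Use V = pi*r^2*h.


r = d/2 = 25.1/2 = 12.55 m
Base area = pi*r^2 = pi*12.55^2 = 494.8087 m^2
Volume = 494.8087 * 10.9 = 5393.41 m^3

5393.41 m^3


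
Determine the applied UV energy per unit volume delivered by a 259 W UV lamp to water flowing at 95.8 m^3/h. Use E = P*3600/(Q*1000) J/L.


Energy delivered per hour = 259 W * 3600 s = 932400 J/h
Volume treated per hour = 95.8 m^3/h * 1000 = 95800 L/h
dose = 932400 / 95800 = 9.73278 J/L

9.73278 J/L


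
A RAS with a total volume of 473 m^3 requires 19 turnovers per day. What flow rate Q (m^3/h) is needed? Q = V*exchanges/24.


Daily recirculation volume = 473 m^3 * 19 = 8987 m^3/day
Flow rate Q = daily volume / 24 h = 8987 / 24 = 374.458 m^3/h

374.458 m^3/h


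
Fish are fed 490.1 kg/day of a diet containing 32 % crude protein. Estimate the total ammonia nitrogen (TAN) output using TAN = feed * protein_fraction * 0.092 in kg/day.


Protein in feed = 490.1 * 32/100 = 156.832 kg/day
TAN = protein * 0.092 = 156.832 * 0.092 = 14.428544 kg/day

14.428544 kg/day


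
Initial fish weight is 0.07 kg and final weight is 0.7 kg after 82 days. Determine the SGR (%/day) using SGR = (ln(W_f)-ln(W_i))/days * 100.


ln(W_f) = ln(0.7) = -0.35667494
ln(W_i) = ln(0.07) = -2.65926
ln(W_f) - ln(W_i) = -0.35667494 - -2.65926 = 2.3025851
SGR = 2.3025851 / 82 * 100 = 2.80803 %/day

2.80803 %/day


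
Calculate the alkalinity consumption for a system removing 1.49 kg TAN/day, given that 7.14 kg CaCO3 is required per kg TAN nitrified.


Alkalinity factor: 7.14 kg CaCO3 consumed per kg TAN nitrified
alk = 1.49 kg TAN * 7.14 = 10.6386 kg CaCO3/day

10.6386 kg CaCO3/day


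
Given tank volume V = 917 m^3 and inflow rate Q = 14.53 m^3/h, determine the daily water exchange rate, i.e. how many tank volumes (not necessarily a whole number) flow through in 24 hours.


Daily flow volume = 14.53 m^3/h * 24 h = 348.72 m^3/day
Exchanges = daily flow / tank volume = 348.72 / 917 = 0.380284 exchanges/day

0.380284 exchanges/day


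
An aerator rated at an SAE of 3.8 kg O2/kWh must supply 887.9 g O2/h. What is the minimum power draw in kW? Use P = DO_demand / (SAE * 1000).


SAE in g O2/kWh = 3.8 * 1000 = 3800 g/kWh
P = DO_demand / SAE_g = 887.9 / 3800 = 0.233658 kW

0.233658 kW


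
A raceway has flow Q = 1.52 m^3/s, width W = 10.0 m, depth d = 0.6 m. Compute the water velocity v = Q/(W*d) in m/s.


Cross-sectional area = W * d = 10.0 * 0.6 = 6 m^2
Velocity = Q / A = 1.52 / 6 = 0.253333 m/s

0.253333 m/s


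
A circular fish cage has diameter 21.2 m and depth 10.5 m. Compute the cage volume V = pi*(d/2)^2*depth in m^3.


r = d/2 = 21.2/2 = 10.6 m
Base area = pi*r^2 = pi*10.6^2 = 352.98935 m^2
Volume = 352.98935 * 10.5 = 3706.39 m^3

3706.39 m^3


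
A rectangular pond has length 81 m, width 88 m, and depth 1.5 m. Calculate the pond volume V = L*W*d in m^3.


Base area = L * W = 81 * 88 = 7128 m^2
Volume = area * depth = 7128 * 1.5 = 10692 m^3

10692 m^3


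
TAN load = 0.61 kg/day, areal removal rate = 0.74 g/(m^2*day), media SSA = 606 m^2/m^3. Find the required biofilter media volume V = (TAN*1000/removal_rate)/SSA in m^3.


A = 0.61*1000 / 0.74 = 824.32432 m^2
V = 824.32432 / 606 = 1.36027

1.36027 m^3


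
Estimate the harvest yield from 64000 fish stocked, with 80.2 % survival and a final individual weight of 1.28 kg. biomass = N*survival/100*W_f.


Survivors = 64000 * 80.2/100 = 51328 fish
Harvest biomass = survivors * W_f = 51328 * 1.28 = 65699.84 kg

65699.84 kg


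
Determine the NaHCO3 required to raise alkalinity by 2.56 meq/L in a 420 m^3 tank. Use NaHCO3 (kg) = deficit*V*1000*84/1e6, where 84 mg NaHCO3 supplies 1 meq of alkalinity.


Tank volume in L = 420 m^3 * 1000 = 420000 L
Total meq required = 2.56 meq/L * 420000 L = 1075200 meq
NaHCO3 mass = 1075200 meq * 84 mg/meq / 1e6 = 90.3168 kg

90.3168 kg


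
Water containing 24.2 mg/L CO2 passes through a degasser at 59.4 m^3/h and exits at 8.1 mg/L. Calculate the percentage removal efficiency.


CO2_out / CO2_in = 8.1 / 24.2 = 0.33471074
Fraction remaining = 0.33471074
efficiency = (1 - 0.33471074) * 100 = 66.5289 %

66.5289 %


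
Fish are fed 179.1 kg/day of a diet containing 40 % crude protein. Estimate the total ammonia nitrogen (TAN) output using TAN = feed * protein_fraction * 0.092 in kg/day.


Protein in feed = 179.1 * 40/100 = 71.64 kg/day
TAN = protein * 0.092 = 71.64 * 0.092 = 6.59088 kg/day

6.59088 kg/day


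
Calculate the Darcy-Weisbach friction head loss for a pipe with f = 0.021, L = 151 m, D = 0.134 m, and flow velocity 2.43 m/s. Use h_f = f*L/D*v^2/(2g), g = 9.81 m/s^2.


v^2 = 2.43^2 = 5.9049 m^2/s^2
L/D = 151/0.134 = 1126.8657
h_f = f*(L/D)*v^2/(2g) = 0.021 * 1126.8657 * 5.9049 / 19.62 = 7.12205 m

7.12205 m


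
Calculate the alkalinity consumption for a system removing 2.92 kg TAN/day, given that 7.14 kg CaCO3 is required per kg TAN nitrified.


Alkalinity factor: 7.14 kg CaCO3 consumed per kg TAN nitrified
alk = 2.92 kg TAN * 7.14 = 20.8488 kg CaCO3/day

20.8488 kg CaCO3/day


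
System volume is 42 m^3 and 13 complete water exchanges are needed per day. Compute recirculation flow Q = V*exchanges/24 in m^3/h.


Daily recirculation volume = 42 m^3 * 13 = 546 m^3/day
Flow rate Q = daily volume / 24 h = 546 / 24 = 22.75 m^3/h

22.75 m^3/h


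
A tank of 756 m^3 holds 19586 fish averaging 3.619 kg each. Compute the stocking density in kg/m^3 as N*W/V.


Total biomass = 19586 fish * 3.619 kg = 70881.734 kg
Density = total biomass / volume = 70881.734 / 756 = 93.7589 kg/m^3

93.7589 kg/m^3


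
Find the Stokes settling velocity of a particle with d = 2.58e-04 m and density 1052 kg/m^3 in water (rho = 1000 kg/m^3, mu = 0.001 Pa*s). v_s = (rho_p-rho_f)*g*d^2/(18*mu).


Density difference: rho_p - rho_f = 1052 - 1000 = 52 kg/m^3
d^2 = (2.58e-04)^2 = 6.6564e-08 m^2
Numerator = (rho_p - rho_f) * g * d^2 = 52 * 9.81 * 6.6564e-08 = 3.3955628e-05
Denominator = 18 * mu = 18 * 0.001 = 0.018
v_s = 3.3955628e-05 / 0.018 = 0.00188642 m/s
Check: Re = rho_f * v_s * d / mu = 1000 * 0.00188642 * 2.58e-04 / 0.001 = 0.487 < 1, so Stokes' law applies.

0.00188642 m/s


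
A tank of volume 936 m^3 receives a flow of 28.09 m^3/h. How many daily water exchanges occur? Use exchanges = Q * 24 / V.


Daily flow volume = 28.09 m^3/h * 24 h = 674.16 m^3/day
Exchanges = daily flow / tank volume = 674.16 / 936 = 0.720256 exchanges/day

0.720256 exchanges/day


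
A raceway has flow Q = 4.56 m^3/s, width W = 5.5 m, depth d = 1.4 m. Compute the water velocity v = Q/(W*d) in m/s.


Cross-sectional area = W * d = 5.5 * 1.4 = 7.7 m^2
Velocity = Q / A = 4.56 / 7.7 = 0.592208 m/s

0.592208 m/s


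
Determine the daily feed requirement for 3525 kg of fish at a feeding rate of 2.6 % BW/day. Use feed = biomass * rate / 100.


Feeding rate fraction = 2.6% / 100 = 0.026
Daily feed = 3525 kg * 0.026 = 91.65 kg/day

91.65 kg/day


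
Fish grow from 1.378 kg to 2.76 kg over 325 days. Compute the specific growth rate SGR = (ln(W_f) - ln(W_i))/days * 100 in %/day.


ln(W_f) = ln(2.76) = 1.0152307
ln(W_i) = ln(1.378) = 0.32063317
ln(W_f) - ln(W_i) = 1.0152307 - 0.32063317 = 0.69459753
SGR = 0.69459753 / 325 * 100 = 0.213722 %/day

0.213722 %/day


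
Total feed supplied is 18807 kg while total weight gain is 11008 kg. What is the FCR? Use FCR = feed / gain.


FCR = feed consumed / weight gained
FCR = 18807 kg / 11008 kg = 1.70848

1.70848


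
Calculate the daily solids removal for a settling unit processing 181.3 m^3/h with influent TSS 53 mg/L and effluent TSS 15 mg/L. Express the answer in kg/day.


Concentration drop: TSS_in - TSS_out = 53 - 15 = 38 mg/L
Hourly solids removed = Q * dTSS = 181.3 m^3/h * 38 mg/L = 6889.4 g/h  (m^3/h * mg/L = g/h)
Daily solids removed = 6889.4 * 24 = 165345.6 g/day
Convert g to kg: 165345.6 / 1000 = 165.3456 kg/day

165.3456 kg/day


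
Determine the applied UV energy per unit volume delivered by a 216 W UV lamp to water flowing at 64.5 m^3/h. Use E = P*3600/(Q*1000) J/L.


Energy delivered per hour = 216 W * 3600 s = 777600 J/h
Volume treated per hour = 64.5 m^3/h * 1000 = 64500 L/h
dose = 777600 / 64500 = 12.0558 J/L

12.0558 J/L


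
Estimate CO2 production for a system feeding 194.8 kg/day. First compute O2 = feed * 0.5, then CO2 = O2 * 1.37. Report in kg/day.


O2 = 194.8 * 0.5 = 97.4
CO2 = 97.4 * 1.37 = 133.438

133.438 kg/day


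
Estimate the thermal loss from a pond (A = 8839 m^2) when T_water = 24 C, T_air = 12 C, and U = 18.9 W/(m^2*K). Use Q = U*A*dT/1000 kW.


Temperature difference dT = 24 - 12 = 12 K
Heat loss (W) = U * A * dT = 18.9 * 8839 * 12 = 2004685.2 W
Convert to kW: 2004685.2 / 1000 = 2004.6852 kW

2004.6852 kW


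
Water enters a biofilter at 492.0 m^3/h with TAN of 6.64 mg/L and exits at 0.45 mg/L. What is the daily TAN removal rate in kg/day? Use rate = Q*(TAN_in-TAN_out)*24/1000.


Concentration drop: TAN_in - TAN_out = 6.64 - 0.45 = 6.19 mg/L
Hourly TAN removed = Q * dTAN = 492.0 m^3/h * 6.19 mg/L = 3045.48 g/h  (m^3/h * mg/L = g/h)
Daily TAN removed = 3045.48 * 24 = 73091.52 g/day
Convert to kg/day: 73091.52 / 1000 = 73.09152 kg/day

73.09152 kg/day


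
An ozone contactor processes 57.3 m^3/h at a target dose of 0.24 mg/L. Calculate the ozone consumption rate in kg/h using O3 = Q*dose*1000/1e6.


O3 demand (mg/h) = Q * dose * 1000 = 57.3 * 0.24 * 1000 = 13752 mg/h
Convert mg to kg: 13752 / 1e6 = 0.013752 kg/h

0.013752 kg/h


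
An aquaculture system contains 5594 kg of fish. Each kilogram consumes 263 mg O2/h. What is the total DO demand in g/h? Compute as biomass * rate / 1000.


Total O2 consumption (mg/h) = 5594 kg * 263 mg/(kg*h) = 1471222 mg/h
Convert to g/h: 1471222 / 1000 = 1471.222 g/h

1471.222 g/h


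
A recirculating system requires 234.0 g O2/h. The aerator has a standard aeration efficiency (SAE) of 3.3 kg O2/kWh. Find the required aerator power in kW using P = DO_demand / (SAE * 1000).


SAE in g O2/kWh = 3.3 * 1000 = 3300 g/kWh
P = DO_demand / SAE_g = 234.0 / 3300 = 0.0709091 kW

0.0709091 kW


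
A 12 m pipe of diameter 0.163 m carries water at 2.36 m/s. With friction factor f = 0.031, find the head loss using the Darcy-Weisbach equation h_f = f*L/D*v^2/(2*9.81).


v^2 = 2.36^2 = 5.5696 m^2/s^2
L/D = 12/0.163 = 73.619632
h_f = f*(L/D)*v^2/(2g) = 0.031 * 73.619632 * 5.5696 / 19.62 = 0.647859 m

0.647859 m


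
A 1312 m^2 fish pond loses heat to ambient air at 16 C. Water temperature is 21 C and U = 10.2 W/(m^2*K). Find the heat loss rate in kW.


Temperature difference dT = 21 - 16 = 5 K
Heat loss (W) = U * A * dT = 10.2 * 1312 * 5 = 66912 W
Convert to kW: 66912 / 1000 = 66.912 kW

66.912 kW


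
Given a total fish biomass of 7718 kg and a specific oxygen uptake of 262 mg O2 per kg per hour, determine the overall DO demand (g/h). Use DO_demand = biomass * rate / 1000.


Total O2 consumption (mg/h) = 7718 kg * 262 mg/(kg*h) = 2022116 mg/h
Convert to g/h: 2022116 / 1000 = 2022.116 g/h

2022.116 g/h
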